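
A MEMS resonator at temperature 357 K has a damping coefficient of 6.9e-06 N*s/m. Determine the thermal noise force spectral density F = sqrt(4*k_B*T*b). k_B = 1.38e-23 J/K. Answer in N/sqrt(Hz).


Step 1: Compute 4 * k_B * T * b
= 4 * 1.38e-23 * 357 * 6.9e-06
= 1.3597e-25 N^2/Hz
Step 2: F_noise = sqrt(1.3597e-25)
F_noise = 3.69e-13 N/sqrt(Hz)


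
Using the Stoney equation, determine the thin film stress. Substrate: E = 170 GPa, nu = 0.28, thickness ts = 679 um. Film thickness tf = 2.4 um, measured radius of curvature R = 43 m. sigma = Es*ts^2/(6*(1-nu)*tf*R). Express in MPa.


Step 1: Compute numerator: Es * ts^2 = 170 * 679^2 = 78376970 (GPa*um^2)
Step 2: Compute denominator (R in um): 6*(1-nu)*tf*R = 6*0.72*2.4*43e6 = 445824000.0 (um^2)
Step 3: sigma (GPa) = 78376970 / 445824000.0 = 1.75802e-01 GPa
Step 4: Convert to MPa (x1000): sigma = 175.8 MPa


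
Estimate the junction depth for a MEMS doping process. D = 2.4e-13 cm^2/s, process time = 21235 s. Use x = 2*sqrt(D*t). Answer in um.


Step 1: Compute D*t = 2.4e-13 * 21235 = 5.0964e-09 cm^2
Step 2: sqrt(D*t) = 7.13891e-05 cm
Step 3: x = 2 * 7.13891e-05 cm = 1.427782e-04 cm
Step 4: Convert to um (1 cm = 1e4 um): x = 1.428 um


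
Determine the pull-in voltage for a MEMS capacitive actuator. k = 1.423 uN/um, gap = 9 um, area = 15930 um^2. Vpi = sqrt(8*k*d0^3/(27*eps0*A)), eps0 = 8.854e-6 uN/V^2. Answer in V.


Step 1: Compute numerator: 8 * k * d0^3 = 8 * 1.423 * 9^3 = 8298.936
Step 2: Compute denominator: 27 * eps0 * A = 27 * 8.854e-6 * 15930 = 3.808194
Step 3: Vpi = sqrt(8298.936 / 3.808194)
Vpi = 46.68 V


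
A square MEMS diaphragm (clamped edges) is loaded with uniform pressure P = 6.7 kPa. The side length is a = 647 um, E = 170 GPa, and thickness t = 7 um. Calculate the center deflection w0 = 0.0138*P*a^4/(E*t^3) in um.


Step 1: Convert pressure to compatible units (E is in GPa, so P in GPa).
P = 6.7 kPa = 6.7e-6 GPa
Step 2: Compute numerator: 0.0138 * P * a^4.
a^4 = 647^4 = 175233494881
numerator = 0.0138 * 6.7e-6 * 175233494881 = 1.62021e+04
Step 3: Compute denominator: E * t^3 = 170 * 7^3 = 58310
Step 4: w0 = numerator / denominator = 1.62021e+04 / 58310 = 0.2779 um


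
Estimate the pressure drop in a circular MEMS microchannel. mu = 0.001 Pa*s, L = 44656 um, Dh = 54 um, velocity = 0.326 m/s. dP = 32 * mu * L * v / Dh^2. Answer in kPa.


Step 1: Convert to SI: L = 44656e-6 m, Dh = 54e-6 m
Step 2: dP = 32 * 0.001 * 44656e-6 * 0.326 / (54e-6)^2
Step 3: dP = 159756.99 Pa
Step 4: Convert to kPa: dP = 159.76 kPa


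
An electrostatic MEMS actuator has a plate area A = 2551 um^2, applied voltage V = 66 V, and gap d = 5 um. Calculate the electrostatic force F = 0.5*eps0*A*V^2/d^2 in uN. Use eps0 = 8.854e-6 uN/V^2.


Step 1: Identify parameters.
eps0 = 8.854e-6 uN/V^2, A = 2551 um^2, V = 66 V, d = 5 um
Step 2: Compute V^2 = 66^2 = 4356
Step 3: Compute d^2 = 5^2 = 25
Step 4: F = 0.5 * 8.854e-6 * 2551 * 4356 / 25
F = 1.968 uN


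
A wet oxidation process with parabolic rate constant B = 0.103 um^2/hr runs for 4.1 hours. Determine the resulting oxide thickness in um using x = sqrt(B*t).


Step 1: Compute B*t = 0.103 * 4.1 = 0.4223
Step 2: x = sqrt(0.4223)
x = 0.65 um


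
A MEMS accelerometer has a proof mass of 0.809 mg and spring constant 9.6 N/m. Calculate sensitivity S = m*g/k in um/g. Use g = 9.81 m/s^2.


Step 1: Convert mass: m = 0.809 mg = 8.09e-07 kg
Step 2: S = m * g / k = 8.09e-07 * 9.81 / 9.6
Step 3: S = 8.27e-07 m/g
Step 4: Convert to um/g: S = 0.827 um/g


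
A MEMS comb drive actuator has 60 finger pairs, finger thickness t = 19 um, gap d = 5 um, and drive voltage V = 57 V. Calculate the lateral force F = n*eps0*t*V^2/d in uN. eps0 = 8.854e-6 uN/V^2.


Step 1: Parameters: n=60, eps0=8.854e-6 uN/V^2, t=19 um, V=57 V, d=5 um
Step 2: V^2 = 3249
Step 3: F = 60 * 8.854e-6 * 19 * 3249 / 5
F = 6.559 uN


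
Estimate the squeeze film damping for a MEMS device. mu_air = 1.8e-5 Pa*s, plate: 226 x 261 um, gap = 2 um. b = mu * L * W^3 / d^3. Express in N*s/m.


Step 1: Convert to SI.
L = 226e-6 m, W = 261e-6 m, d = 2e-6 m
Step 2: W^3 = (261e-6)^3 = 1.78e-11 m^3
Step 3: d^3 = (2e-6)^3 = 8.00e-18 m^3
Step 4: b = 1.8e-5 * 226e-6 * 1.78e-11 / 8.00e-18
b = 9.04e-03 N*s/m


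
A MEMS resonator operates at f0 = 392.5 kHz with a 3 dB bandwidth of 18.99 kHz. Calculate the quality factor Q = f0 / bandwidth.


Step 1: Q = f0 / bandwidth
Step 2: Q = 392.5 / 18.99
Q = 20.7


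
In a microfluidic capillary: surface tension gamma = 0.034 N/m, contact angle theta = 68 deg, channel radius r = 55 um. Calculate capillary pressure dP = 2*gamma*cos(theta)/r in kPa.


Step 1: cos(68 deg) = 0.3746
Step 2: Convert r to m: r = 55e-6 m
Step 3: dP = 2 * 0.034 * 0.3746 / 55e-6 = 463.1 Pa
Step 4: Convert Pa to kPa (divide by 1000).
dP = 0.46 kPa


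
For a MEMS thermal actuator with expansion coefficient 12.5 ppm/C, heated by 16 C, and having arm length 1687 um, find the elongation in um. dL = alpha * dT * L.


Step 1: Convert CTE: alpha = 12.5 ppm/C = 12.5e-6 /C
Step 2: dL = 12.5e-6 * 16 * 1687
dL = 0.3374 um


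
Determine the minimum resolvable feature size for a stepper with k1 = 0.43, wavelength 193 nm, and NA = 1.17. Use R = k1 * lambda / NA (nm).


Step 1: Identify values: k1 = 0.43, lambda = 193 nm, NA = 1.17
Step 2: R = k1 * lambda / NA
R = 0.43 * 193 / 1.17
R = 70.9 nm


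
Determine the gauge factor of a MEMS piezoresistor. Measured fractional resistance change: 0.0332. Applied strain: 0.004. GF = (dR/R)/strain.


Step 1: Identify values.
dR/R = 0.0332, strain = 0.004
Step 2: GF = (dR/R) / strain = 0.0332 / 0.004
GF = 8.3


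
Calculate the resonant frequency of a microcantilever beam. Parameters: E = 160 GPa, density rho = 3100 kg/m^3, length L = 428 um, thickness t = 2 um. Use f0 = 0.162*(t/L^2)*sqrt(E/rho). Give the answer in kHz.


Step 1: Convert units to SI.
t_SI = 2e-6 m, L_SI = 428e-6 m
Step 2: Calculate sqrt(E/rho).
sqrt(160e9 / 3100) = 7184.21 m/s
Step 3: Compute f0.
f0 = 0.162 * 2e-6 / (428e-6)^2 * 7184.21 = 12706.8 Hz = 12.71 kHz


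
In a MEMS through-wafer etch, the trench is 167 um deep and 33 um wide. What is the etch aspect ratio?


Step 1: AR = depth / width
Step 2: AR = 167 / 33
AR = 5.1


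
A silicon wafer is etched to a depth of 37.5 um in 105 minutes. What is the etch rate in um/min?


Step 1: Etch rate = depth / time
Step 2: rate = 37.5 / 105
rate = 0.357 um/min


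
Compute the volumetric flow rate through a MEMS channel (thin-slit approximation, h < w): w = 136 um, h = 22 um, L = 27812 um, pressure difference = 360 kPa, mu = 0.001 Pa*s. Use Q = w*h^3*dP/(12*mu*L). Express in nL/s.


Step 1: Convert all dimensions to SI (meters).
w = 136e-6 m, h = 22e-6 m, L = 27812e-6 m, dP = 360e3 Pa
Step 2: Q = w * h^3 * dP / (12 * mu * L)
Q = 136e-6 * (22e-6)^3 * 360e3 / (12 * 0.001 * 27812e-6) = 1.56205379e-09 m^3/s
Step 3: Convert Q from m^3/s to nL/s (1 m^3 = 1e12 nL, so multiply by 1e12).
Q = 1562.054 nL/s


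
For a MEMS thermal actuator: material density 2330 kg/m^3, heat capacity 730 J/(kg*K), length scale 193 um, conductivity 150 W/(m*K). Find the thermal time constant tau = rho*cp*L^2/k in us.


Step 1: Convert L to m: L = 193e-6 m
Step 2: L^2 = (193e-6)^2 = 3.7249e-08 m^2
Step 3: tau = 2330 * 730 * 3.7249e-08 / 150 = 4.2237883e-04 s
Step 4: Convert to microseconds (multiply by 1e6).
tau = 422.379 us


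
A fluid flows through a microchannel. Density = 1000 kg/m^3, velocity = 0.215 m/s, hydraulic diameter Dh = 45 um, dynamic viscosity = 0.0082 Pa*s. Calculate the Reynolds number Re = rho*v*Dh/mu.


Step 1: Convert Dh to meters: Dh = 45e-6 m
Step 2: Re = rho * v * Dh / mu
Re = 1000 * 0.215 * 45e-6 / 0.0082
Re = 1.18


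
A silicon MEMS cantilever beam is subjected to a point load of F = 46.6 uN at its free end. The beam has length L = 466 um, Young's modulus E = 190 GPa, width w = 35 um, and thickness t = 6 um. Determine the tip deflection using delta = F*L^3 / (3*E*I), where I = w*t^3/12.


Step 1: Calculate the second moment of area.
I = w * t^3 / 12 = 35 * 6^3 / 12 = 630.0 um^4
Step 2: Convert E to consistent units (1 GPa = 1000 uN/um^2).
E = 190 GPa = 190000 uN/um^2
Step 3: Calculate tip deflection.
delta = F * L^3 / (3 * E * I)
delta = 46.6 * 466^3 / (3 * 190000 * 630.0)
delta = 13.1319 um


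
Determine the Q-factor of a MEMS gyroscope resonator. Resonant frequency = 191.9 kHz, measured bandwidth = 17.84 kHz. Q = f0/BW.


Step 1: Q = f0 / bandwidth
Step 2: Q = 191.9 / 17.84
Q = 10.8


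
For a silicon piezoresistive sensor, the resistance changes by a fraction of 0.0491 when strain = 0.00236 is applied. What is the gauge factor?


Step 1: Identify values.
dR/R = 0.0491, strain = 0.00236
Step 2: GF = (dR/R) / strain = 0.0491 / 0.00236
GF = 20.8


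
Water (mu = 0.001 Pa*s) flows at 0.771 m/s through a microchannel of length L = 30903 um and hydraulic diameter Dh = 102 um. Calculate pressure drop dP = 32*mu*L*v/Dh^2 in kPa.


Step 1: Convert to SI: L = 30903e-6 m, Dh = 102e-6 m
Step 2: dP = 32 * 0.001 * 30903e-6 * 0.771 / (102e-6)^2
Step 3: dP = 73283.24 Pa
Step 4: Convert to kPa: dP = 73.28 kPa


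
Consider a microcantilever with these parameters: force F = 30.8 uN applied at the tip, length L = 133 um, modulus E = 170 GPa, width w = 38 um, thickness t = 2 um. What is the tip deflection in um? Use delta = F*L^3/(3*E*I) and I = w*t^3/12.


Step 1: Calculate the second moment of area.
I = w * t^3 / 12 = 38 * 2^3 / 12 = 25.3333 um^4
Step 2: Convert E to consistent units (1 GPa = 1000 uN/um^2).
E = 170 GPa = 170000 uN/um^2
Step 3: Calculate tip deflection.
delta = F * L^3 / (3 * E * I)
delta = 30.8 * 133^3 / (3 * 170000 * 25.3333)
delta = 5.6085 um


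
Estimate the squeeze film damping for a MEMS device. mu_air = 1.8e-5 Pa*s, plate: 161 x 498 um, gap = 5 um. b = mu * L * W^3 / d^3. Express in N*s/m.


Step 1: Convert to SI.
L = 161e-6 m, W = 498e-6 m, d = 5e-6 m
Step 2: W^3 = (498e-6)^3 = 1.24e-10 m^3
Step 3: d^3 = (5e-6)^3 = 1.25e-16 m^3
Step 4: b = 1.8e-5 * 161e-6 * 1.24e-10 / 1.25e-16
b = 2.86e-03 N*s/m


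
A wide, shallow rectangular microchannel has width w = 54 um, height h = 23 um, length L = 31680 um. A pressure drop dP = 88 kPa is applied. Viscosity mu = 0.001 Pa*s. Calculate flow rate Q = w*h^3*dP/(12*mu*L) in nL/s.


Step 1: Convert all dimensions to SI (meters).
w = 54e-6 m, h = 23e-6 m, L = 31680e-6 m, dP = 88e3 Pa
Step 2: Q = w * h^3 * dP / (12 * mu * L)
Q = 54e-6 * (23e-6)^3 * 88e3 / (12 * 0.001 * 31680e-6) = 1.520875e-10 m^3/s
Step 3: Convert Q from m^3/s to nL/s (1 m^3 = 1e12 nL, so multiply by 1e12).
Q = 152.088 nL/s


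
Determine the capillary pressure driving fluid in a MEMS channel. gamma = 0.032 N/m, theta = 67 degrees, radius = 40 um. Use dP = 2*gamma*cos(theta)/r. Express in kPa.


Step 1: cos(67 deg) = 0.3907
Step 2: Convert r to m: r = 40e-6 m
Step 3: dP = 2 * 0.032 * 0.3907 / 40e-6 = 625.1 Pa
Step 4: Convert Pa to kPa (divide by 1000).
dP = 0.63 kPa


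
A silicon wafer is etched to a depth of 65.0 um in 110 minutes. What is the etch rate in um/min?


Step 1: Etch rate = depth / time
Step 2: rate = 65.0 / 110
rate = 0.591 um/min


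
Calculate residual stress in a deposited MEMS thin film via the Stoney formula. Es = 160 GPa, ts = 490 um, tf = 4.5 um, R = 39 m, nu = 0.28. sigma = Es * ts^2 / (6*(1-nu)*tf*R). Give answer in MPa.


Step 1: Compute numerator: Es * ts^2 = 160 * 490^2 = 38416000 (GPa*um^2)
Step 2: Compute denominator (R in um): 6*(1-nu)*tf*R = 6*0.72*4.5*39e6 = 758160000.0 (um^2)
Step 3: sigma (GPa) = 38416000 / 758160000.0 = 5.067e-02 GPa
Step 4: Convert to MPa (x1000): sigma = 50.7 MPa


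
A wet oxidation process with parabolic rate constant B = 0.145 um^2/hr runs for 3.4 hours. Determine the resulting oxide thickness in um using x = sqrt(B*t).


Step 1: Compute B*t = 0.145 * 3.4 = 0.493
Step 2: x = sqrt(0.493)
x = 0.702 um


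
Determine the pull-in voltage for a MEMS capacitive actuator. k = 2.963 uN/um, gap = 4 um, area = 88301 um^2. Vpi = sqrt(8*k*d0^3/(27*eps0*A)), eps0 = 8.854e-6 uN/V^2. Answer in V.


Step 1: Compute numerator: 8 * k * d0^3 = 8 * 2.963 * 4^3 = 1517.056
Step 2: Compute denominator: 27 * eps0 * A = 27 * 8.854e-6 * 88301 = 21.10906
Step 3: Vpi = sqrt(1517.056 / 21.10906)
Vpi = 8.48 V


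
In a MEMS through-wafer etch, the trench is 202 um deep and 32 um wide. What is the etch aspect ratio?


Step 1: AR = depth / width
Step 2: AR = 202 / 32
AR = 6.3


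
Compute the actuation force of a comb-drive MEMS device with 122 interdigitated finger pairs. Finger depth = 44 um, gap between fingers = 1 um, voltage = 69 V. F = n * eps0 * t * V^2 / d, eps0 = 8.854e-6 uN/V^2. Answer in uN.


Step 1: Parameters: n=122, eps0=8.854e-6 uN/V^2, t=44 um, V=69 V, d=1 um
Step 2: V^2 = 4761
Step 3: F = 122 * 8.854e-6 * 44 * 4761 / 1
F = 226.282 uN


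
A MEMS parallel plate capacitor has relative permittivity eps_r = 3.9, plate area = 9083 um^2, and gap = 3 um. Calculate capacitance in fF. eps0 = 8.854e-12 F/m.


Step 1: Convert area to m^2: A = 9083e-12 m^2
Step 2: Convert gap to m: d = 3e-6 m
Step 3: C = eps0 * eps_r * A / d
C = 8.854e-12 * 3.9 * 9083e-12 / 3e-6
Step 4: Convert to fF (multiply by 1e15).
C = 104.55 fF


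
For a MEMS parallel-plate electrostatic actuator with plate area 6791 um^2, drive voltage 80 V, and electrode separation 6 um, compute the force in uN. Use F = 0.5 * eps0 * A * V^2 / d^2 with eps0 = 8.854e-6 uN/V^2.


Step 1: Identify parameters.
eps0 = 8.854e-6 uN/V^2, A = 6791 um^2, V = 80 V, d = 6 um
Step 2: Compute V^2 = 80^2 = 6400
Step 3: Compute d^2 = 6^2 = 36
Step 4: F = 0.5 * 8.854e-6 * 6791 * 6400 / 36
F = 5.345 uN


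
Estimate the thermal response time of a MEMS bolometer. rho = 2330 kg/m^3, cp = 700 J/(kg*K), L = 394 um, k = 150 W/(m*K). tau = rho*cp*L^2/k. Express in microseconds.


Step 1: Convert L to m: L = 394e-6 m
Step 2: L^2 = (394e-6)^2 = 1.55236e-07 m^2
Step 3: tau = 2330 * 700 * 1.55236e-07 / 150 = 1.68793277e-03 s
Step 4: Convert to microseconds (multiply by 1e6).
tau = 1687.933 us


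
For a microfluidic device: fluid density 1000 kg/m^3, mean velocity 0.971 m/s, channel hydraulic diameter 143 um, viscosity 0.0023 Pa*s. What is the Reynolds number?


Step 1: Convert Dh to meters: Dh = 143e-6 m
Step 2: Re = rho * v * Dh / mu
Re = 1000 * 0.971 * 143e-6 / 0.0023
Re = 60.371


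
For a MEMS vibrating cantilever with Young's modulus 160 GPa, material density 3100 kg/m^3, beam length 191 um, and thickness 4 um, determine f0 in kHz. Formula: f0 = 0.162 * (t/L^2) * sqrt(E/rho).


Step 1: Convert units to SI.
t_SI = 4e-6 m, L_SI = 191e-6 m
Step 2: Calculate sqrt(E/rho).
sqrt(160e9 / 3100) = 7184.21 m/s
Step 3: Compute f0.
f0 = 0.162 * 4e-6 / (191e-6)^2 * 7184.21 = 127610.8 Hz = 127.61 kHz


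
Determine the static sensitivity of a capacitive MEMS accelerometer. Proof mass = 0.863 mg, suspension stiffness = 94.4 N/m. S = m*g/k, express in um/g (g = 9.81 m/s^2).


Step 1: Convert mass: m = 0.863 mg = 8.63e-07 kg
Step 2: S = m * g / k = 8.63e-07 * 9.81 / 94.4
Step 3: S = 8.97e-08 m/g
Step 4: Convert to um/g: S = 0.09 um/g


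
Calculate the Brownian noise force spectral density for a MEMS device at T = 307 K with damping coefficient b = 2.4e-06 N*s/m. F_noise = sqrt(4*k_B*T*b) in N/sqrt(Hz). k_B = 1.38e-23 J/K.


Step 1: Compute 4 * k_B * T * b
= 4 * 1.38e-23 * 307 * 2.4e-06
= 4.0671e-26 N^2/Hz
Step 2: F_noise = sqrt(4.0671e-26)
F_noise = 2.02e-13 N/sqrt(Hz)


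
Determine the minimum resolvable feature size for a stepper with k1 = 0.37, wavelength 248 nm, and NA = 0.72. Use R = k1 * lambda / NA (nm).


Step 1: Identify values: k1 = 0.37, lambda = 248 nm, NA = 0.72
Step 2: R = k1 * lambda / NA
R = 0.37 * 248 / 0.72
R = 127.4 nm


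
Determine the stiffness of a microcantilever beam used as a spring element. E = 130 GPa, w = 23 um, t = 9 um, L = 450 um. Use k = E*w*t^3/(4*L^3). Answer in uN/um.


Step 1: Convert E to consistent units (1 GPa = 1000 uN/um^2).
E = 130 GPa = 130000 uN/um^2
Step 2: Compute t^3 = 9^3 = 729
Step 3: Compute L^3 = 450^3 = 91125000
Step 4: k = 130000 * 23 * 729 / (4 * 91125000)
k = 5.98 uN/um


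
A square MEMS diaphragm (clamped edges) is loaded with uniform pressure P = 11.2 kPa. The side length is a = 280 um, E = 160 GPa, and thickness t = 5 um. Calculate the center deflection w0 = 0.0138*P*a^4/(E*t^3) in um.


Step 1: Convert pressure to compatible units (E is in GPa, so P in GPa).
P = 11.2 kPa = 11.2e-6 GPa
Step 2: Compute numerator: 0.0138 * P * a^4.
a^4 = 280^4 = 6146560000
numerator = 0.0138 * 11.2e-6 * 6146560000 = 9.5001e+02
Step 3: Compute denominator: E * t^3 = 160 * 5^3 = 20000
Step 4: w0 = numerator / denominator = 9.5001e+02 / 20000 = 0.0475 um


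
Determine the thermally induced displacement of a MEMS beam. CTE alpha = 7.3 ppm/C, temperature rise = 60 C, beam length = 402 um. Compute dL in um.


Step 1: Convert CTE: alpha = 7.3 ppm/C = 7.3e-6 /C
Step 2: dL = 7.3e-6 * 60 * 402
dL = 0.1761 um


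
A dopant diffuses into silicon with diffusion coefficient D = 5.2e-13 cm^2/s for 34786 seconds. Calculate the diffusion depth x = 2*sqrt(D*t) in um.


Step 1: Compute D*t = 5.2e-13 * 34786 = 1.808872e-08 cm^2
Step 2: sqrt(D*t) = 1.3449e-04 cm
Step 3: x = 2 * 1.3449e-04 cm = 2.6898e-04 cm
Step 4: Convert to um (1 cm = 1e4 um): x = 2.69 um


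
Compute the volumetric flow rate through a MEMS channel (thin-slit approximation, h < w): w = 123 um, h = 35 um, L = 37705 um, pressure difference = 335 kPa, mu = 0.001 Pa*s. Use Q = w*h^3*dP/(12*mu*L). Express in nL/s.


Step 1: Convert all dimensions to SI (meters).
w = 123e-6 m, h = 35e-6 m, L = 37705e-6 m, dP = 335e3 Pa
Step 2: Q = w * h^3 * dP / (12 * mu * L)
Q = 123e-6 * (35e-6)^3 * 335e3 / (12 * 0.001 * 37705e-6) = 3.90457582e-09 m^3/s
Step 3: Convert Q from m^3/s to nL/s (1 m^3 = 1e12 nL, so multiply by 1e12).
Q = 3904.576 nL/s


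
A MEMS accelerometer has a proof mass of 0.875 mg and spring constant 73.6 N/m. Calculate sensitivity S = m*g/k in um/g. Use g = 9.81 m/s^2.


Step 1: Convert mass: m = 0.875 mg = 8.75e-07 kg
Step 2: S = m * g / k = 8.75e-07 * 9.81 / 73.6
Step 3: S = 1.17e-07 m/g
Step 4: Convert to um/g: S = 0.117 um/g


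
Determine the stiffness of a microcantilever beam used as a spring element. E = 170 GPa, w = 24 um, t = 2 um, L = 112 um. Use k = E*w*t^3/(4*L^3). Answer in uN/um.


Step 1: Convert E to consistent units (1 GPa = 1000 uN/um^2).
E = 170 GPa = 170000 uN/um^2
Step 2: Compute t^3 = 2^3 = 8
Step 3: Compute L^3 = 112^3 = 1404928
Step 4: k = 170000 * 24 * 8 / (4 * 1404928)
k = 5.8081 uN/um


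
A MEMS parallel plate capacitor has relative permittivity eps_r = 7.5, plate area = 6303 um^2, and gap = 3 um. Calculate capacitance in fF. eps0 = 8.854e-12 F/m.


Step 1: Convert area to m^2: A = 6303e-12 m^2
Step 2: Convert gap to m: d = 3e-6 m
Step 3: C = eps0 * eps_r * A / d
C = 8.854e-12 * 7.5 * 6303e-12 / 3e-6
Step 4: Convert to fF (multiply by 1e15).
C = 139.52 fF


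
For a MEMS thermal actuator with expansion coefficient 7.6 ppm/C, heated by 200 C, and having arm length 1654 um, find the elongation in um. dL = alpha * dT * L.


Step 1: Convert CTE: alpha = 7.6 ppm/C = 7.6e-6 /C
Step 2: dL = 7.6e-6 * 200 * 1654
dL = 2.5141 um


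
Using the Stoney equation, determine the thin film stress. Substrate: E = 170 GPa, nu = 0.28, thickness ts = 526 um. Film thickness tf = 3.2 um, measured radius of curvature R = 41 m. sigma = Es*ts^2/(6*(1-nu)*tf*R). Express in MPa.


Step 1: Compute numerator: Es * ts^2 = 170 * 526^2 = 47034920 (GPa*um^2)
Step 2: Compute denominator (R in um): 6*(1-nu)*tf*R = 6*0.72*3.2*41e6 = 566784000.0 (um^2)
Step 3: sigma (GPa) = 47034920 / 566784000.0 = 8.2986e-02 GPa
Step 4: Convert to MPa (x1000): sigma = 83.0 MPa


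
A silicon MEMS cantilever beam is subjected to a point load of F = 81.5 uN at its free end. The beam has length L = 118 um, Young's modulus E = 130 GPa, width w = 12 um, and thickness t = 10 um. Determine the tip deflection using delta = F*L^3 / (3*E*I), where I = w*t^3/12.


Step 1: Calculate the second moment of area.
I = w * t^3 / 12 = 12 * 10^3 / 12 = 1000.0 um^4
Step 2: Convert E to consistent units (1 GPa = 1000 uN/um^2).
E = 130 GPa = 130000 uN/um^2
Step 3: Calculate tip deflection.
delta = F * L^3 / (3 * E * I)
delta = 81.5 * 118^3 / (3 * 130000 * 1000.0)
delta = 0.3434 um


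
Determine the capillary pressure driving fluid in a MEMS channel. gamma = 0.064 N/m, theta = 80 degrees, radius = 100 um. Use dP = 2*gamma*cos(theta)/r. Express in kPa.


Step 1: cos(80 deg) = 0.1736
Step 2: Convert r to m: r = 100e-6 m
Step 3: dP = 2 * 0.064 * 0.1736 / 100e-6 = 222.2 Pa
Step 4: Convert Pa to kPa (divide by 1000).
dP = 0.22 kPa


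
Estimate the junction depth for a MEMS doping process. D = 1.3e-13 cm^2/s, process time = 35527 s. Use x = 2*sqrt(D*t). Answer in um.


Step 1: Compute D*t = 1.3e-13 * 35527 = 4.61851e-09 cm^2
Step 2: sqrt(D*t) = 6.79596e-05 cm
Step 3: x = 2 * 6.79596e-05 cm = 1.359192e-04 cm
Step 4: Convert to um (1 cm = 1e4 um): x = 1.359 um


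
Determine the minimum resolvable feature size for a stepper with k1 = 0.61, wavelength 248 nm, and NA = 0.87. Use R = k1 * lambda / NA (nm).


Step 1: Identify values: k1 = 0.61, lambda = 248 nm, NA = 0.87
Step 2: R = k1 * lambda / NA
R = 0.61 * 248 / 0.87
R = 173.9 nm


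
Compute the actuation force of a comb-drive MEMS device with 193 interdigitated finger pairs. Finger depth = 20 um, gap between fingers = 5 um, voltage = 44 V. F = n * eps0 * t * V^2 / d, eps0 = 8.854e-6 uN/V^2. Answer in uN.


Step 1: Parameters: n=193, eps0=8.854e-6 uN/V^2, t=20 um, V=44 V, d=5 um
Step 2: V^2 = 1936
Step 3: F = 193 * 8.854e-6 * 20 * 1936 / 5
F = 13.233 uN


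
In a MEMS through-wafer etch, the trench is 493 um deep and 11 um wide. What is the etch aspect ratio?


Step 1: AR = depth / width
Step 2: AR = 493 / 11
AR = 44.8


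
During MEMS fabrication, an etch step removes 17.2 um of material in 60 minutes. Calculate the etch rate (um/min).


Step 1: Etch rate = depth / time
Step 2: rate = 17.2 / 60
rate = 0.287 um/min


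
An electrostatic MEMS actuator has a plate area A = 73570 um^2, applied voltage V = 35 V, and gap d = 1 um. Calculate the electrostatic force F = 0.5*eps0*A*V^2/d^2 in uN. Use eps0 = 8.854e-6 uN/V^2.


Step 1: Identify parameters.
eps0 = 8.854e-6 uN/V^2, A = 73570 um^2, V = 35 V, d = 1 um
Step 2: Compute V^2 = 35^2 = 1225
Step 3: Compute d^2 = 1^2 = 1
Step 4: F = 0.5 * 8.854e-6 * 73570 * 1225 / 1
F = 398.976 uN


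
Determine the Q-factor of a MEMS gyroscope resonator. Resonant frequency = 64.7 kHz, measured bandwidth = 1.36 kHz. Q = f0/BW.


Step 1: Q = f0 / bandwidth
Step 2: Q = 64.7 / 1.36
Q = 47.6


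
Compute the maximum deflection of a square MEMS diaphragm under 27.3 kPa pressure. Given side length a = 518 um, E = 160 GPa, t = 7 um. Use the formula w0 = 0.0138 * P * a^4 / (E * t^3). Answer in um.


Step 1: Convert pressure to compatible units (E is in GPa, so P in GPa).
P = 27.3 kPa = 27.3e-6 GPa
Step 2: Compute numerator: 0.0138 * P * a^4.
a^4 = 518^4 = 71997768976
numerator = 0.0138 * 27.3e-6 * 71997768976 = 2.71244e+04
Step 3: Compute denominator: E * t^3 = 160 * 7^3 = 54880
Step 4: w0 = numerator / denominator = 2.71244e+04 / 54880 = 0.4942 um


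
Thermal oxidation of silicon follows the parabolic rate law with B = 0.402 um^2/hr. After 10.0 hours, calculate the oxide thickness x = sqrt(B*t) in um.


Step 1: Compute B*t = 0.402 * 10.0 = 4.02
Step 2: x = sqrt(4.02)
x = 2.005 um


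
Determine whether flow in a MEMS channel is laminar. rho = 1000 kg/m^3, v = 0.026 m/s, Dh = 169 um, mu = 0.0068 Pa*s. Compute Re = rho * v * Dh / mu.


Step 1: Convert Dh to meters: Dh = 169e-6 m
Step 2: Re = rho * v * Dh / mu
Re = 1000 * 0.026 * 169e-6 / 0.0068
Re = 0.646
Since Re = 0.646 is below ~2300, the flow is laminar.


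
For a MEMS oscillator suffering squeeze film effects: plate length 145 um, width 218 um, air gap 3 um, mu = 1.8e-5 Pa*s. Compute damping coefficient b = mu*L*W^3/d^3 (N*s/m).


Step 1: Convert to SI.
L = 145e-6 m, W = 218e-6 m, d = 3e-6 m
Step 2: W^3 = (218e-6)^3 = 1.04e-11 m^3
Step 3: d^3 = (3e-6)^3 = 2.70e-17 m^3
Step 4: b = 1.8e-5 * 145e-6 * 1.04e-11 / 2.70e-17
b = 1.00e-03 N*s/m


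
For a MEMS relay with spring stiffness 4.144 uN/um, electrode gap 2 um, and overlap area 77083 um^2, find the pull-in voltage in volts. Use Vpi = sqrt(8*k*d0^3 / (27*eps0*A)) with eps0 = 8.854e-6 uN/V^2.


Step 1: Compute numerator: 8 * k * d0^3 = 8 * 4.144 * 2^3 = 265.216
Step 2: Compute denominator: 27 * eps0 * A = 27 * 8.854e-6 * 77083 = 18.427308
Step 3: Vpi = sqrt(265.216 / 18.427308)
Vpi = 3.79 V


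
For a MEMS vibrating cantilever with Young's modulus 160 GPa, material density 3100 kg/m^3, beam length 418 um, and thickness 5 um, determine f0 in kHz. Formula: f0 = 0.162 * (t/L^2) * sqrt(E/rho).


Step 1: Convert units to SI.
t_SI = 5e-6 m, L_SI = 418e-6 m
Step 2: Calculate sqrt(E/rho).
sqrt(160e9 / 3100) = 7184.21 m/s
Step 3: Compute f0.
f0 = 0.162 * 5e-6 / (418e-6)^2 * 7184.21 = 33305.2 Hz = 33.31 kHz


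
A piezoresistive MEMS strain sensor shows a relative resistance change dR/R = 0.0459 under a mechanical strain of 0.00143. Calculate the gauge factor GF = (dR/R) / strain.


Step 1: Identify values.
dR/R = 0.0459, strain = 0.00143
Step 2: GF = (dR/R) / strain = 0.0459 / 0.00143
GF = 32.1


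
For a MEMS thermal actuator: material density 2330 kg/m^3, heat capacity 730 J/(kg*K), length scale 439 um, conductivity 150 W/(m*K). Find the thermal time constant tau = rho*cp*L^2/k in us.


Step 1: Convert L to m: L = 439e-6 m
Step 2: L^2 = (439e-6)^2 = 1.92721e-07 m^2
Step 3: tau = 2330 * 730 * 1.92721e-07 / 150 = 2.18532766e-03 s
Step 4: Convert to microseconds (multiply by 1e6).
tau = 2185.328 us


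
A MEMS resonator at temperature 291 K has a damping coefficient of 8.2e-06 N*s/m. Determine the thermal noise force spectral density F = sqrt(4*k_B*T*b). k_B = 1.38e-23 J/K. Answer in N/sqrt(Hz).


Step 1: Compute 4 * k_B * T * b
= 4 * 1.38e-23 * 291 * 8.2e-06
= 1.3172e-25 N^2/Hz
Step 2: F_noise = sqrt(1.3172e-25)
F_noise = 3.63e-13 N/sqrt(Hz)


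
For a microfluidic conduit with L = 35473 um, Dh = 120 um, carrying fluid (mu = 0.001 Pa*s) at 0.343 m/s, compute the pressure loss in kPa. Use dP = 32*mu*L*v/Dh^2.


Step 1: Convert to SI: L = 35473e-6 m, Dh = 120e-6 m
Step 2: dP = 32 * 0.001 * 35473e-6 * 0.343 / (120e-6)^2
Step 3: dP = 27038.31 Pa
Step 4: Convert to kPa: dP = 27.04 kPa


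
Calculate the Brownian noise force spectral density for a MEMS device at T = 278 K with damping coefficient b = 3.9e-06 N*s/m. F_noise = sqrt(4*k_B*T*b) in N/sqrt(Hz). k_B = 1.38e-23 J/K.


Step 1: Compute 4 * k_B * T * b
= 4 * 1.38e-23 * 278 * 3.9e-06
= 5.9848e-26 N^2/Hz
Step 2: F_noise = sqrt(5.9848e-26)
F_noise = 2.45e-13 N/sqrt(Hz)


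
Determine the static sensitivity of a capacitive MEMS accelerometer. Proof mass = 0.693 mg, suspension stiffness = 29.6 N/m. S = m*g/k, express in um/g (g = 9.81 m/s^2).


Step 1: Convert mass: m = 0.693 mg = 6.93e-07 kg
Step 2: S = m * g / k = 6.93e-07 * 9.81 / 29.6
Step 3: S = 2.30e-07 m/g
Step 4: Convert to um/g: S = 0.23 um/g


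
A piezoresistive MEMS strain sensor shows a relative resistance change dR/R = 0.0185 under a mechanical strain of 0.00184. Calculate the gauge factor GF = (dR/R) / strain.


Step 1: Identify values.
dR/R = 0.0185, strain = 0.00184
Step 2: GF = (dR/R) / strain = 0.0185 / 0.00184
GF = 10.1


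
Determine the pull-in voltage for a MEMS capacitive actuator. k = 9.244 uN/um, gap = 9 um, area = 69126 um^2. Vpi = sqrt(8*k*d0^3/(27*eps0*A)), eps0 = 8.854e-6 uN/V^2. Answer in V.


Step 1: Compute numerator: 8 * k * d0^3 = 8 * 9.244 * 9^3 = 53911.008
Step 2: Compute denominator: 27 * eps0 * A = 27 * 8.854e-6 * 69126 = 16.525123
Step 3: Vpi = sqrt(53911.008 / 16.525123)
Vpi = 57.12 V


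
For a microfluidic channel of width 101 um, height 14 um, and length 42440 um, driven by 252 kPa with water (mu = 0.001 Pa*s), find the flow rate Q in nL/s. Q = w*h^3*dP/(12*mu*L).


Step 1: Convert all dimensions to SI (meters).
w = 101e-6 m, h = 14e-6 m, L = 42440e-6 m, dP = 252e3 Pa
Step 2: Q = w * h^3 * dP / (12 * mu * L)
Q = 101e-6 * (14e-6)^3 * 252e3 / (12 * 0.001 * 42440e-6) = 1.3713534e-10 m^3/s
Step 3: Convert Q from m^3/s to nL/s (1 m^3 = 1e12 nL, so multiply by 1e12).
Q = 137.135 nL/s


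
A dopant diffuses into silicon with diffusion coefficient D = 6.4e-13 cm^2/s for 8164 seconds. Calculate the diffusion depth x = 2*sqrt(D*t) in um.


Step 1: Compute D*t = 6.4e-13 * 8164 = 5.22496e-09 cm^2
Step 2: sqrt(D*t) = 7.22839e-05 cm
Step 3: x = 2 * 7.22839e-05 cm = 1.445678e-04 cm
Step 4: Convert to um (1 cm = 1e4 um): x = 1.446 um


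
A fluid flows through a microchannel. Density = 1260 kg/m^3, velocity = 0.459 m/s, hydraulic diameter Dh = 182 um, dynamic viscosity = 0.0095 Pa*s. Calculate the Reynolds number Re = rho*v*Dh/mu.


Step 1: Convert Dh to meters: Dh = 182e-6 m
Step 2: Re = rho * v * Dh / mu
Re = 1260 * 0.459 * 182e-6 / 0.0095
Re = 11.08


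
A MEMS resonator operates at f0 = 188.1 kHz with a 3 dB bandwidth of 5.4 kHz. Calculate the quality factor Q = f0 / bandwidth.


Step 1: Q = f0 / bandwidth
Step 2: Q = 188.1 / 5.4
Q = 34.8


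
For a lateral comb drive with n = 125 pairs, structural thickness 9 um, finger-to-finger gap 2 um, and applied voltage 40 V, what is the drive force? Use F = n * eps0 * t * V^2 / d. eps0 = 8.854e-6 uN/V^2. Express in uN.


Step 1: Parameters: n=125, eps0=8.854e-6 uN/V^2, t=9 um, V=40 V, d=2 um
Step 2: V^2 = 1600
Step 3: F = 125 * 8.854e-6 * 9 * 1600 / 2
F = 7.969 uN


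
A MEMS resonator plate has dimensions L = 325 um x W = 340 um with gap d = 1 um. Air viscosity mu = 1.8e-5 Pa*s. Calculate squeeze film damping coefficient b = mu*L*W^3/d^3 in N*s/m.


Step 1: Convert to SI.
L = 325e-6 m, W = 340e-6 m, d = 1e-6 m
Step 2: W^3 = (340e-6)^3 = 3.93e-11 m^3
Step 3: d^3 = (1e-6)^3 = 1.00e-18 m^3
Step 4: b = 1.8e-5 * 325e-6 * 3.93e-11 / 1.00e-18
b = 2.30e-01 N*s/m


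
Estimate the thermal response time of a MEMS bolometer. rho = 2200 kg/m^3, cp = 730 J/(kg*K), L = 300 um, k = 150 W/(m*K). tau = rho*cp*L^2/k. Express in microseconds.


Step 1: Convert L to m: L = 300e-6 m
Step 2: L^2 = (300e-6)^2 = 9e-08 m^2
Step 3: tau = 2200 * 730 * 9e-08 / 150 = 9.636e-04 s
Step 4: Convert to microseconds (multiply by 1e6).
tau = 963.6 us


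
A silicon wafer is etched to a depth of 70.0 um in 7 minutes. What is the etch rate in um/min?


Step 1: Etch rate = depth / time
Step 2: rate = 70.0 / 7
rate = 10.0 um/min


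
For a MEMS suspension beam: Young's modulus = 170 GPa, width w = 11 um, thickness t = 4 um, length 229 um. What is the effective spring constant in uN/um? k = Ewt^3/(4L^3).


Step 1: Convert E to consistent units (1 GPa = 1000 uN/um^2).
E = 170 GPa = 170000 uN/um^2
Step 2: Compute t^3 = 4^3 = 64
Step 3: Compute L^3 = 229^3 = 12008989
Step 4: k = 170000 * 11 * 64 / (4 * 12008989)
k = 2.4915 uN/um


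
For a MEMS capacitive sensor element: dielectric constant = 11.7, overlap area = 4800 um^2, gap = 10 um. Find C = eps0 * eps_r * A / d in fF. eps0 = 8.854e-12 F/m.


Step 1: Convert area to m^2: A = 4800e-12 m^2
Step 2: Convert gap to m: d = 10e-6 m
Step 3: C = eps0 * eps_r * A / d
C = 8.854e-12 * 11.7 * 4800e-12 / 10e-6
Step 4: Convert to fF (multiply by 1e15).
C = 49.72 fF


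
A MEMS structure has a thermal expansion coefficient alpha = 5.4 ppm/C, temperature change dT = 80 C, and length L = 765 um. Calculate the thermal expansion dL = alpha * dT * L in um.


Step 1: Convert CTE: alpha = 5.4 ppm/C = 5.4e-6 /C
Step 2: dL = 5.4e-6 * 80 * 765
dL = 0.3305 um


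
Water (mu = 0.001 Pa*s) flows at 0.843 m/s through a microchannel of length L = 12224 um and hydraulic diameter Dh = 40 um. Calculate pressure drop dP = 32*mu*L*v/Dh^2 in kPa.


Step 1: Convert to SI: L = 12224e-6 m, Dh = 40e-6 m
Step 2: dP = 32 * 0.001 * 12224e-6 * 0.843 / (40e-6)^2
Step 3: dP = 206096.64 Pa
Step 4: Convert to kPa: dP = 206.1 kPa


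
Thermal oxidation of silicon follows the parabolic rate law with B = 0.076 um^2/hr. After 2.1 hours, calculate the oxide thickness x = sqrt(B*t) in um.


Step 1: Compute B*t = 0.076 * 2.1 = 0.1596
Step 2: x = sqrt(0.1596)
x = 0.399 um


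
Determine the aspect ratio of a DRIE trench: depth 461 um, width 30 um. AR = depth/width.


Step 1: AR = depth / width
Step 2: AR = 461 / 30
AR = 15.4


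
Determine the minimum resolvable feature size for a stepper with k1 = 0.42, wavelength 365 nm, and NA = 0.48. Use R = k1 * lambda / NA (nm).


Step 1: Identify values: k1 = 0.42, lambda = 365 nm, NA = 0.48
Step 2: R = k1 * lambda / NA
R = 0.42 * 365 / 0.48
R = 319.4 nm


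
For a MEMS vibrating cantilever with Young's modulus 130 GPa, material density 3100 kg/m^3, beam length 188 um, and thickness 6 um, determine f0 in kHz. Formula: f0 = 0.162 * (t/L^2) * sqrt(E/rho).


Step 1: Convert units to SI.
t_SI = 6e-6 m, L_SI = 188e-6 m
Step 2: Calculate sqrt(E/rho).
sqrt(130e9 / 3100) = 6475.76 m/s
Step 3: Compute f0.
f0 = 0.162 * 6e-6 / (188e-6)^2 * 6475.76 = 178090.7 Hz = 178.09 kHz


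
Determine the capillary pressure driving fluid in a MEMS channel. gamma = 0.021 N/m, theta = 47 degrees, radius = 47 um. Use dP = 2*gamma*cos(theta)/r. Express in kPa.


Step 1: cos(47 deg) = 0.682
Step 2: Convert r to m: r = 47e-6 m
Step 3: dP = 2 * 0.021 * 0.682 / 47e-6 = 609.4 Pa
Step 4: Convert Pa to kPa (divide by 1000).
dP = 0.61 kPa


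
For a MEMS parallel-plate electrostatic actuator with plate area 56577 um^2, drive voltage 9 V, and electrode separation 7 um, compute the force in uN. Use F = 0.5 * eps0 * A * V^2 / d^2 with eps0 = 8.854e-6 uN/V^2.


Step 1: Identify parameters.
eps0 = 8.854e-6 uN/V^2, A = 56577 um^2, V = 9 V, d = 7 um
Step 2: Compute V^2 = 9^2 = 81
Step 3: Compute d^2 = 7^2 = 49
Step 4: F = 0.5 * 8.854e-6 * 56577 * 81 / 49
F = 0.414 uN


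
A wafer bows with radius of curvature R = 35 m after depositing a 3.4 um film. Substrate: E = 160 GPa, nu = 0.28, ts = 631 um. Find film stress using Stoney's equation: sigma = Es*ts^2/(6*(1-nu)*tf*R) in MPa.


Step 1: Compute numerator: Es * ts^2 = 160 * 631^2 = 63705760 (GPa*um^2)
Step 2: Compute denominator (R in um): 6*(1-nu)*tf*R = 6*0.72*3.4*35e6 = 514080000.0 (um^2)
Step 3: sigma (GPa) = 63705760 / 514080000.0 = 1.23922e-01 GPa
Step 4: Convert to MPa (x1000): sigma = 123.9 MPa


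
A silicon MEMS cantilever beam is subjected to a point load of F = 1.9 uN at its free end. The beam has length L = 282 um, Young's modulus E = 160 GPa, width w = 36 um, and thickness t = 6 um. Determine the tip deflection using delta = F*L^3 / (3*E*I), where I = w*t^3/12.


Step 1: Calculate the second moment of area.
I = w * t^3 / 12 = 36 * 6^3 / 12 = 648.0 um^4
Step 2: Convert E to consistent units (1 GPa = 1000 uN/um^2).
E = 160 GPa = 160000 uN/um^2
Step 3: Calculate tip deflection.
delta = F * L^3 / (3 * E * I)
delta = 1.9 * 282^3 / (3 * 160000 * 648.0)
delta = 0.137 um


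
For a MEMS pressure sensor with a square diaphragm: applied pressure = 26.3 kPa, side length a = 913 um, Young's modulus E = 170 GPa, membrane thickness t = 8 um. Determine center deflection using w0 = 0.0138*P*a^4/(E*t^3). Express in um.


Step 1: Convert pressure to compatible units (E is in GPa, so P in GPa).
P = 26.3 kPa = 26.3e-6 GPa
Step 2: Compute numerator: 0.0138 * P * a^4.
a^4 = 913^4 = 694837277761
numerator = 0.0138 * 26.3e-6 * 694837277761 = 2.521842e+05
Step 3: Compute denominator: E * t^3 = 170 * 8^3 = 87040
Step 4: w0 = numerator / denominator = 2.521842e+05 / 87040 = 2.8973 um


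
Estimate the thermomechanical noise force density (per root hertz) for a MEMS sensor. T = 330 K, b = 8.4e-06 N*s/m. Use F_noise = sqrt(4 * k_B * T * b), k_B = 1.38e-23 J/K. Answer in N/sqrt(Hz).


Step 1: Compute 4 * k_B * T * b
= 4 * 1.38e-23 * 330 * 8.4e-06
= 1.5301e-25 N^2/Hz
Step 2: F_noise = sqrt(1.5301e-25)
F_noise = 3.91e-13 N/sqrt(Hz)


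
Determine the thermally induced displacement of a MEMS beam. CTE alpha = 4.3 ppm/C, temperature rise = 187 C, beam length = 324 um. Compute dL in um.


Step 1: Convert CTE: alpha = 4.3 ppm/C = 4.3e-6 /C
Step 2: dL = 4.3e-6 * 187 * 324
dL = 0.2605 um


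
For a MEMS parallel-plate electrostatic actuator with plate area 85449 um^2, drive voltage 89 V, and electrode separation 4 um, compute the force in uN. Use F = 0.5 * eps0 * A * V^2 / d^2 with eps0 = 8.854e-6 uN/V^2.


Step 1: Identify parameters.
eps0 = 8.854e-6 uN/V^2, A = 85449 um^2, V = 89 V, d = 4 um
Step 2: Compute V^2 = 89^2 = 7921
Step 3: Compute d^2 = 4^2 = 16
Step 4: F = 0.5 * 8.854e-6 * 85449 * 7921 / 16
F = 187.274 uN


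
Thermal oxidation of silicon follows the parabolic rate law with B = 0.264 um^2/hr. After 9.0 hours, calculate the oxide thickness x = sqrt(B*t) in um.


Step 1: Compute B*t = 0.264 * 9.0 = 2.376
Step 2: x = sqrt(2.376)
x = 1.541 um


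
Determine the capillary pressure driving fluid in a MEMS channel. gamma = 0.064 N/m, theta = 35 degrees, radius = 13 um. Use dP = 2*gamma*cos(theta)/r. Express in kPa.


Step 1: cos(35 deg) = 0.8192
Step 2: Convert r to m: r = 13e-6 m
Step 3: dP = 2 * 0.064 * 0.8192 / 13e-6 = 8066.0 Pa
Step 4: Convert Pa to kPa (divide by 1000).
dP = 8.07 kPa


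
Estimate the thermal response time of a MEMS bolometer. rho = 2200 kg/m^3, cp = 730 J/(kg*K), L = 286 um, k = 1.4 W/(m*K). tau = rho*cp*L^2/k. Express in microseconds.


Step 1: Convert L to m: L = 286e-6 m
Step 2: L^2 = (286e-6)^2 = 8.1796e-08 m^2
Step 3: tau = 2200 * 730 * 8.1796e-08 / 1.4 = 9.383169714e-02 s
Step 4: Convert to microseconds (multiply by 1e6).
tau = 93831.697 us


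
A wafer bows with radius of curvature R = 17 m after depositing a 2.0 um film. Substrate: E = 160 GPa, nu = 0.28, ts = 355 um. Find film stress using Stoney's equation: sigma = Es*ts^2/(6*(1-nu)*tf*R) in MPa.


Step 1: Compute numerator: Es * ts^2 = 160 * 355^2 = 20164000 (GPa*um^2)
Step 2: Compute denominator (R in um): 6*(1-nu)*tf*R = 6*0.72*2.0*17e6 = 146880000.0 (um^2)
Step 3: sigma (GPa) = 20164000 / 146880000.0 = 1.37282e-01 GPa
Step 4: Convert to MPa (x1000): sigma = 137.3 MPa


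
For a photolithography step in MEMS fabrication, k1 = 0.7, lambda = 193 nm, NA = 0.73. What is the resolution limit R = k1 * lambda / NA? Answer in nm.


Step 1: Identify values: k1 = 0.7, lambda = 193 nm, NA = 0.73
Step 2: R = k1 * lambda / NA
R = 0.7 * 193 / 0.73
R = 185.1 nm


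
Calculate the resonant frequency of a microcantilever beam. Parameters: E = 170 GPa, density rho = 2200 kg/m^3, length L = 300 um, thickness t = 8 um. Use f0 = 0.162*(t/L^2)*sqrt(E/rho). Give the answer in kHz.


Step 1: Convert units to SI.
t_SI = 8e-6 m, L_SI = 300e-6 m
Step 2: Calculate sqrt(E/rho).
sqrt(170e9 / 2200) = 8790.49 m/s
Step 3: Compute f0.
f0 = 0.162 * 8e-6 / (300e-6)^2 * 8790.49 = 126583.1 Hz = 126.58 kHz


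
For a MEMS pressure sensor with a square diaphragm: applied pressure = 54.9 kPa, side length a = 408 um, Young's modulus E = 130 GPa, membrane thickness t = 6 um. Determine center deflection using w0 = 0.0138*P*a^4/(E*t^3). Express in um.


Step 1: Convert pressure to compatible units (E is in GPa, so P in GPa).
P = 54.9 kPa = 54.9e-6 GPa
Step 2: Compute numerator: 0.0138 * P * a^4.
a^4 = 408^4 = 27710263296
numerator = 0.0138 * 54.9e-6 * 27710263296 = 2.09938e+04
Step 3: Compute denominator: E * t^3 = 130 * 6^3 = 28080
Step 4: w0 = numerator / denominator = 2.09938e+04 / 28080 = 0.7476 um


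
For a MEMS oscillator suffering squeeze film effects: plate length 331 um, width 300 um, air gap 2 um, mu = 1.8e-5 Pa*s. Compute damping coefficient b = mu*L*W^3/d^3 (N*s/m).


Step 1: Convert to SI.
L = 331e-6 m, W = 300e-6 m, d = 2e-6 m
Step 2: W^3 = (300e-6)^3 = 2.70e-11 m^3
Step 3: d^3 = (2e-6)^3 = 8.00e-18 m^3
Step 4: b = 1.8e-5 * 331e-6 * 2.70e-11 / 8.00e-18
b = 2.01e-02 N*s/m


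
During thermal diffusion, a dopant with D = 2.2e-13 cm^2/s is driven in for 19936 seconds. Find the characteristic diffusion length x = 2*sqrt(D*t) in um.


Step 1: Compute D*t = 2.2e-13 * 19936 = 4.38592e-09 cm^2
Step 2: sqrt(D*t) = 6.62263e-05 cm
Step 3: x = 2 * 6.62263e-05 cm = 1.324526e-04 cm
Step 4: Convert to um (1 cm = 1e4 um): x = 1.325 um
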